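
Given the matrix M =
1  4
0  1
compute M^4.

M = I + N where N = [[0, 4], [0, 0]] is strictly upper-triangular, so N^2 = 0.
(I + N)^4 = I + 4·N = [[1, 16], [0, 1]].

[[1, 16], [0, 1]]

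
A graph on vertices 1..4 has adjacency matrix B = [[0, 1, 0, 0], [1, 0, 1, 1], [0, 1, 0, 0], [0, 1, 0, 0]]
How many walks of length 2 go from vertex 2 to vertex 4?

0

The number of length-2 walks from vertex 2 to vertex 4 is entry (2,4) of B², where B is the adjacency matrix.
B² = [[1, 0, 1, 1], [0, 3, 0, 0], [1, 0, 1, 1], [1, 0, 1, 1]]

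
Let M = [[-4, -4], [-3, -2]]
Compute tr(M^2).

44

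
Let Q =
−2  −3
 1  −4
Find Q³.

Q² = [[1, 18], [−6, 13]]
Q³ = [[16, −75], [25, −34]]

[[16, −75], [25, −34]]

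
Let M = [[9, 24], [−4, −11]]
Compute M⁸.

tr M = −2 and det M = −3, so the characteristic polynomial is λ² − (−2)λ + (−3) with roots −3 and 1.
Eigenvectors give P = [[2, −3], [−1, 1]] with P⁻¹ = [[−1, −3], [−1, −2]], and M = P·diag(−3, 1)·P⁻¹.
Then M⁸ = P·diag(6561, 1)·P⁻¹ = [[13122, −3], [−6561, 1]] · [[−1, −3], [−1, −2]] = [[−13119, −39360], [6560, 19681]].

[[−13119, −39360], [6560, 19681]]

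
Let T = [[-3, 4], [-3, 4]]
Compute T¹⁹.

[[-3, 4], [-3, 4]]

T² = T (a projection; rank 1, trace 1), so T¹⁹ = T.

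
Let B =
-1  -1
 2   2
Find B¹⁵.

[[-1, -1], [2, 2]]

B² = B (a projection; rank 1, trace 1), so B¹⁵ = B.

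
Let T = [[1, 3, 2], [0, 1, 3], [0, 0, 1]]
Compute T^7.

[[1, 21, 203], [0, 1, 21], [0, 0, 1]]

T = I + N where N = [[0, 3, 2], [0, 0, 3], [0, 0, 0]] is strictly upper-triangular, so N^3 = 0.
(I + N)^7 = I + 7·N + 21·N^2 = [[1, 21, 203], [0, 1, 21], [0, 0, 1]].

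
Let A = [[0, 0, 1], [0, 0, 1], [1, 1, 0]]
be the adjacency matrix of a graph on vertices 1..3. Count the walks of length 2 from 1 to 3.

0

The number of length-2 walks from vertex 1 to vertex 3 is entry (1,3) of A², where A is the adjacency matrix.
A² = [[1, 1, 0], [1, 1, 0], [0, 0, 2]]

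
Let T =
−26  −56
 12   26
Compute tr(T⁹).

0

tr T = 0 and det T = −4, so the characteristic polynomial is λ² − (0)λ + (−4) with roots −2 and 2.
Eigenvectors give P = [[−7, −2], [3, 1]] with P⁻¹ = [[−1, −2], [3, 7]], and T = P·diag(−2, 2)·P⁻¹.
Then T⁹ = P·diag(−512, 512)·P⁻¹ = [[3584, −1024], [−1536, 512]] · [[−1, −2], [3, 7]] = [[−6656, −14336], [3072, 6656]].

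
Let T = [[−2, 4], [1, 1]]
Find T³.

T² = [[8, −4], [−1, 5]]
T³ = [[−20, 28], [7, 1]]

[[−20, 28], [7, 1]]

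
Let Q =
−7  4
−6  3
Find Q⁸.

tr Q = −4 and det Q = 3, so the characteristic polynomial is λ² − (−4)λ + (3) with roots −1 and −3.
Eigenvectors give P = [[−2, 1], [−3, 1]] with P⁻¹ = [[1, −1], [3, −2]], and Q = P·diag(−1, −3)·P⁻¹.
Then Q⁸ = P·diag(1, 6561)·P⁻¹ = [[−2, 6561], [−3, 6561]] · [[1, −1], [3, −2]] = [[19681, −13120], [19680, −13119]].

[[19681, −13120], [19680, −13119]]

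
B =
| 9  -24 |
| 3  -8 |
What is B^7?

B² = B (a projection; rank 1, trace 1), so B^7 = B.

[[9, -24], [3, -8]]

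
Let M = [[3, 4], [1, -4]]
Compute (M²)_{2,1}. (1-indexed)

-1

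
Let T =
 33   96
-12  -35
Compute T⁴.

tr T = -2 and det T = -3, so the characteristic polynomial is λ² − (-2)λ + (-3) with roots 1 and -3.
Eigenvectors give P = [[3, 8], [-1, -3]] with P⁻¹ = [[3, 8], [-1, -3]], and T = P·diag(1, -3)·P⁻¹.
Then T⁴ = P·diag(1, 81)·P⁻¹ = [[3, 648], [-1, -243]] · [[3, 8], [-1, -3]] = [[-639, -1920], [240, 721]].

[[-639, -1920], [240, 721]]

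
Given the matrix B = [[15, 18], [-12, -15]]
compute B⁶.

[[729, 0], [0, 729]]

tr B = 0 and det B = -9, so the characteristic polynomial is λ² − (0)λ + (-9) with roots 3 and -3.
Eigenvectors give P = [[3, 1], [-2, -1]] with P⁻¹ = [[1, 1], [-2, -3]], and B = P·diag(3, -3)·P⁻¹.
Then B⁶ = P·diag(729, 729)·P⁻¹ = [[2187, 729], [-1458, -729]] · [[1, 1], [-2, -3]] = [[729, 0], [0, 729]].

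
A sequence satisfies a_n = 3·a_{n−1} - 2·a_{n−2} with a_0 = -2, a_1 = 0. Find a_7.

With companion matrix C = [[3, -2], [1, 0]], [a_n, a_{n−1}]ᵀ = C·[a_{n−1}, a_{n−2}]ᵀ, so [a_7, a_6]ᵀ = C⁶·[a_1, a_0]ᵀ.
C⁶ = [[127, -126], [63, -62]], giving [a_7, a_6]ᵀ = [[252], [124]].

252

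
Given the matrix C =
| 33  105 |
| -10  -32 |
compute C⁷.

[[16077, 48615], [-4630, -14018]]

tr C = 1 and det C = -6, so the characteristic polynomial is λ² − (1)λ + (-6) with roots -2 and 3.
Eigenvectors give P = [[-3, -7], [1, 2]] with P⁻¹ = [[2, 7], [-1, -3]], and C = P·diag(-2, 3)·P⁻¹.
Then C⁷ = P·diag(-128, 2187)·P⁻¹ = [[384, -15309], [-128, 4374]] · [[2, 7], [-1, -3]] = [[16077, 48615], [-4630, -14018]].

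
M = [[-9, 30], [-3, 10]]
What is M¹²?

M² = M (a projection; rank 1, trace 1), so M¹² = M.

[[-9, 30], [-3, 10]]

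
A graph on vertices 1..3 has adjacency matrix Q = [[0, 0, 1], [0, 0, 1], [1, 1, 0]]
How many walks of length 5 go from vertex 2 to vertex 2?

The number of length-5 walks from vertex 2 to vertex 2 is entry (2,2) of Q⁵, where Q is the adjacency matrix.
Q² = [[1, 1, 0], [1, 1, 0], [0, 0, 2]]
Q³ = [[0, 0, 2], [0, 0, 2], [2, 2, 0]]
Q⁴ = [[2, 2, 0], [2, 2, 0], [0, 0, 4]]
Q⁵ = [[0, 0, 4], [0, 0, 4], [4, 4, 0]]

0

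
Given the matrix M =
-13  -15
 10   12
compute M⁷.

[[-6817, -6945], [4630, 4758]]

tr M = -1 and det M = -6, so the characteristic polynomial is λ² − (-1)λ + (-6) with roots 2 and -3.
Eigenvectors give P = [[1, -3], [-1, 2]] with P⁻¹ = [[-2, -3], [-1, -1]], and M = P·diag(2, -3)·P⁻¹.
Then M⁷ = P·diag(128, -2187)·P⁻¹ = [[128, 6561], [-128, -4374]] · [[-2, -3], [-1, -1]] = [[-6817, -6945], [4630, 4758]].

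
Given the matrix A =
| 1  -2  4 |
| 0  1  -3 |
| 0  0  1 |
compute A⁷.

A = I + N where N = [[0, -2, 4], [0, 0, -3], [0, 0, 0]] is strictly upper-triangular, so N³ = 0.
(I + N)⁷ = I + 7·N + 21·N² = [[1, -14, 154], [0, 1, -21], [0, 0, 1]].

[[1, -14, 154], [0, 1, -21], [0, 0, 1]]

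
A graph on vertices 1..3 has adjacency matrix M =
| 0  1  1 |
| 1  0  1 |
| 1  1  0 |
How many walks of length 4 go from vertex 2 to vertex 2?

6

The number of length-4 walks from vertex 2 to vertex 2 is entry (2,2) of M^4, where M is the adjacency matrix.
M^2 = [[2, 1, 1], [1, 2, 1], [1, 1, 2]]
M^3 = [[2, 3, 3], [3, 2, 3], [3, 3, 2]]
M^4 = [[6, 5, 5], [5, 6, 5], [5, 5, 6]]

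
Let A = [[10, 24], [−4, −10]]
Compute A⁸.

tr A = 0 and det A = −4, so the characteristic polynomial is λ² − (0)λ + (−4) with roots 2 and −2.
Eigenvectors give P = [[3, −2], [−1, 1]] with P⁻¹ = [[1, 2], [1, 3]], and A = P·diag(2, −2)·P⁻¹.
Then A⁸ = P·diag(256, 256)·P⁻¹ = [[768, −512], [−256, 256]] · [[1, 2], [1, 3]] = [[256, 0], [0, 256]].

[[256, 0], [0, 256]]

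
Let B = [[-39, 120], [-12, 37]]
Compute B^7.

tr B = -2 and det B = -3, so the characteristic polynomial is λ² − (-2)λ + (-3) with roots -3 and 1.
Eigenvectors give P = [[10, -3], [3, -1]] with P⁻¹ = [[1, -3], [3, -10]], and B = P·diag(-3, 1)·P⁻¹.
Then B^7 = P·diag(-2187, 1)·P⁻¹ = [[-21870, -3], [-6561, -1]] · [[1, -3], [3, -10]] = [[-21879, 65640], [-6564, 19693]].

[[-21879, 65640], [-6564, 19693]]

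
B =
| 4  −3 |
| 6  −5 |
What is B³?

tr B = −1 and det B = −2, so the characteristic polynomial is λ² − (−1)λ + (−2) with roots 1 and −2.
Eigenvectors give P = [[−1, −1], [−1, −2]] with P⁻¹ = [[−2, 1], [1, −1]], and B = P·diag(1, −2)·P⁻¹.
Then B³ = P·diag(1, −8)·P⁻¹ = [[−1, 8], [−1, 16]] · [[−2, 1], [1, −1]] = [[10, −9], [18, −17]].

[[10, −9], [18, −17]]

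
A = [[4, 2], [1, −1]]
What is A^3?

A^2 = [[18, 6], [3, 3]]
A^3 = [[78, 30], [15, 3]]

[[78, 30], [15, 3]]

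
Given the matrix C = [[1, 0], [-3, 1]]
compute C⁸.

[[1, 0], [-24, 1]]

C = I + N where N = [[0, 0], [-3, 0]] is strictly lower-triangular, so N² = 0.
(I + N)⁸ = I + 8·N = [[1, 0], [-24, 1]].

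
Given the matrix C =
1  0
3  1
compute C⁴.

[[1, 0], [12, 1]]

C = I + N where N = [[0, 0], [3, 0]] is strictly lower-triangular, so N² = 0.
(I + N)⁴ = I + 4·N = [[1, 0], [12, 1]].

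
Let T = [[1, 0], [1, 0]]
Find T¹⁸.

[[1, 0], [1, 0]]

T² = T (a projection; rank 1, trace 1), so T¹⁸ = T.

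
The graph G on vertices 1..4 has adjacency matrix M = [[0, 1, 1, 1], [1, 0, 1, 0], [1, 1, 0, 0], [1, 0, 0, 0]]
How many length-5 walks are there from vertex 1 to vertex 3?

The number of length-5 walks from vertex 1 to vertex 3 is entry (1,3) of M⁵, where M is the adjacency matrix.
M² = [[3, 1, 1, 0], [1, 2, 1, 1], [1, 1, 2, 1], [0, 1, 1, 1]]
M³ = [[2, 4, 4, 3], [4, 2, 3, 1], [4, 3, 2, 1], [3, 1, 1, 0]]
M⁴ = [[11, 6, 6, 2], [6, 7, 6, 4], [6, 6, 7, 4], [2, 4, 4, 3]]
M⁵ = [[14, 17, 17, 11], [17, 12, 13, 6], [17, 13, 12, 6], [11, 6, 6, 2]]

17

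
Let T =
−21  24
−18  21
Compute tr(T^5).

tr T = 0 and det T = −9, so the characteristic polynomial is λ² − (0)λ + (−9) with roots 3 and −3.
Eigenvectors give P = [[−1, −4], [−1, −3]] with P⁻¹ = [[3, −4], [−1, 1]], and T = P·diag(3, −3)·P⁻¹.
Then T^5 = P·diag(243, −243)·P⁻¹ = [[−243, 972], [−243, 729]] · [[3, −4], [−1, 1]] = [[−1701, 1944], [−1458, 1701]].

0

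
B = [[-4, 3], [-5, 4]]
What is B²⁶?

B² = I (check: tr B = 0 and det B = -1), so B²⁶ = I since 26 is even.

[[1, 0], [0, 1]]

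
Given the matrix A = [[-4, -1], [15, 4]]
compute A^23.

[[-4, -1], [15, 4]]

A² = I (check: tr A = 0 and det A = -1), so A^23 = A since 23 is odd.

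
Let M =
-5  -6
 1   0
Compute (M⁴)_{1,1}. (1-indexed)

tr M = -5 and det M = 6, so the characteristic polynomial is λ² − (-5)λ + (6) with roots -3 and -2.
Eigenvectors give P = [[3, -2], [-1, 1]] with P⁻¹ = [[1, 2], [1, 3]], and M = P·diag(-3, -2)·P⁻¹.
Then M⁴ = P·diag(81, 16)·P⁻¹ = [[243, -32], [-81, 16]] · [[1, 2], [1, 3]] = [[211, 390], [-65, -114]].

211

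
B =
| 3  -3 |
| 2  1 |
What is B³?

[[-15, -21], [14, -29]]

B² = [[3, -12], [8, -5]]
B³ = [[-15, -21], [14, -29]]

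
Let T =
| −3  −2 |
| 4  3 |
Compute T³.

[[−3, −2], [4, 3]]

T² = I (check: tr T = 0 and det T = −1), so T³ = T since 3 is odd.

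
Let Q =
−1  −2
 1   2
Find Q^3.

Q² = Q (a projection; rank 1, trace 1), so Q^3 = Q.

[[−1, −2], [1, 2]]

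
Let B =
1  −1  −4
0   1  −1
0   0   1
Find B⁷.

[[1, −7, −7], [0, 1, −7], [0, 0, 1]]

B = I + N where N = [[0, −1, −4], [0, 0, −1], [0, 0, 0]] is strictly upper-triangular, so N³ = 0.
(I + N)⁷ = I + 7·N + 21·N² = [[1, −7, −7], [0, 1, −7], [0, 0, 1]].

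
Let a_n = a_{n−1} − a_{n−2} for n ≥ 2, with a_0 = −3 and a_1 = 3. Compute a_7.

3

With companion matrix M = [[1, −1], [1, 0]], [a_n, a_{n−1}]ᵀ = M·[a_{n−1}, a_{n−2}]ᵀ, so [a_7, a_6]ᵀ = M^6·[a_1, a_0]ᵀ.
M^6 = [[1, 0], [0, 1]], giving [a_7, a_6]ᵀ = [[3], [−3]].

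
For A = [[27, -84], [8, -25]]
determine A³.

[[195, -588], [56, -169]]

tr A = 2 and det A = -3, so the characteristic polynomial is λ² − (2)λ + (-3) with roots -1 and 3.
Eigenvectors give P = [[-3, 7], [-1, 2]] with P⁻¹ = [[2, -7], [1, -3]], and A = P·diag(-1, 3)·P⁻¹.
Then A³ = P·diag(-1, 27)·P⁻¹ = [[3, 189], [1, 54]] · [[2, -7], [1, -3]] = [[195, -588], [56, -169]].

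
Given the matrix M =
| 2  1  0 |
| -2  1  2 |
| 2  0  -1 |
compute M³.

[[2, 5, 4], [-2, -3, -2], [2, 4, 3]]

M² = [[2, 3, 2], [-2, -1, 0], [2, 2, 1]]
M³ = [[2, 5, 4], [-2, -3, -2], [2, 4, 3]]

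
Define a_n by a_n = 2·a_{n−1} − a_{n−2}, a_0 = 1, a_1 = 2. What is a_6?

7

With companion matrix A = [[2, −1], [1, 0]], [a_n, a_{n−1}]ᵀ = A·[a_{n−1}, a_{n−2}]ᵀ, so [a_6, a_5]ᵀ = A⁵·[a_1, a_0]ᵀ.
A⁵ = [[6, −5], [5, −4]], giving [a_6, a_5]ᵀ = [[7], [6]].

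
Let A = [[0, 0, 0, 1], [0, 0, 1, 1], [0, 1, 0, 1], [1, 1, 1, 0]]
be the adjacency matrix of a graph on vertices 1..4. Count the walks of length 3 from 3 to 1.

1

The number of length-3 walks from vertex 3 to vertex 1 is entry (3,1) of A^3, where A is the adjacency matrix.
A^2 = [[1, 1, 1, 0], [1, 2, 1, 1], [1, 1, 2, 1], [0, 1, 1, 3]]
A^3 = [[0, 1, 1, 3], [1, 2, 3, 4], [1, 3, 2, 4], [3, 4, 4, 2]]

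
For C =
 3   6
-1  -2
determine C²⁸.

C² = C (a projection; rank 1, trace 1), so C²⁸ = C.

[[3, 6], [-1, -2]]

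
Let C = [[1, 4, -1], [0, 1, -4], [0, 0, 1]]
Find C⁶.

C = I + N where N = [[0, 4, -1], [0, 0, -4], [0, 0, 0]] is strictly upper-triangular, so N³ = 0.
(I + N)⁶ = I + 6·N + 15·N² = [[1, 24, -246], [0, 1, -24], [0, 0, 1]].

[[1, 24, -246], [0, 1, -24], [0, 0, 1]]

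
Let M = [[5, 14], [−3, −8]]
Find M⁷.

[[761, 1778], [−381, −890]]

tr M = −3 and det M = 2, so the characteristic polynomial is λ² − (−3)λ + (2) with roots −1 and −2.
Eigenvectors give P = [[7, 2], [−3, −1]] with P⁻¹ = [[1, 2], [−3, −7]], and M = P·diag(−1, −2)·P⁻¹.
Then M⁷ = P·diag(−1, −128)·P⁻¹ = [[−7, −256], [3, 128]] · [[1, 2], [−3, −7]] = [[761, 1778], [−381, −890]].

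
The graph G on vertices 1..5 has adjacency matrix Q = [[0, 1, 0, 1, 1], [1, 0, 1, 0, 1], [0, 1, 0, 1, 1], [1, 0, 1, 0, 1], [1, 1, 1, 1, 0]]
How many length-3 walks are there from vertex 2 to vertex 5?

8

The number of length-3 walks from vertex 2 to vertex 5 is entry (2,5) of Q³, where Q is the adjacency matrix.
Q² = [[3, 1, 3, 1, 2], [1, 3, 1, 3, 2], [3, 1, 3, 1, 2], [1, 3, 1, 3, 2], [2, 2, 2, 2, 4]]
Q³ = [[4, 8, 4, 8, 8], [8, 4, 8, 4, 8], [4, 8, 4, 8, 8], [8, 4, 8, 4, 8], [8, 8, 8, 8, 8]]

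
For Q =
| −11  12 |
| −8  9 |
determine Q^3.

tr Q = −2 and det Q = −3, so the characteristic polynomial is λ² − (−2)λ + (−3) with roots 1 and −3.
Eigenvectors give P = [[1, 3], [1, 2]] with P⁻¹ = [[−2, 3], [1, −1]], and Q = P·diag(1, −3)·P⁻¹.
Then Q^3 = P·diag(1, −27)·P⁻¹ = [[1, −81], [1, −54]] · [[−2, 3], [1, −1]] = [[−83, 84], [−56, 57]].

[[−83, 84], [−56, 57]]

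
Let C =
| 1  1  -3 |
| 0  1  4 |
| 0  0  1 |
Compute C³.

[[1, 3, 3], [0, 1, 12], [0, 0, 1]]

C = I + N where N = [[0, 1, -3], [0, 0, 4], [0, 0, 0]] is strictly upper-triangular, so N³ = 0.
(I + N)³ = I + 3·N + 3·N² = [[1, 3, 3], [0, 1, 12], [0, 0, 1]].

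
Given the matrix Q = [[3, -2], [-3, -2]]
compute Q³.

[[51, -26], [-39, -14]]

Q² = [[15, -2], [-3, 10]]
Q³ = [[51, -26], [-39, -14]]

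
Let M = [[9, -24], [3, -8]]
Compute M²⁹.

[[9, -24], [3, -8]]

M² = M (a projection; rank 1, trace 1), so M²⁹ = M.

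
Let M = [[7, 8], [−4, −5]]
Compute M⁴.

tr M = 2 and det M = −3, so the characteristic polynomial is λ² − (2)λ + (−3) with roots −1 and 3.
Eigenvectors give P = [[−1, 2], [1, −1]] with P⁻¹ = [[1, 2], [1, 1]], and M = P·diag(−1, 3)·P⁻¹.
Then M⁴ = P·diag(1, 81)·P⁻¹ = [[−1, 162], [1, −81]] · [[1, 2], [1, 1]] = [[161, 160], [−80, −79]].

[[161, 160], [−80, −79]]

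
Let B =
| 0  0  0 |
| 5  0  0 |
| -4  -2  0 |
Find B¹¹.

[[0, 0, 0], [0, 0, 0], [0, 0, 0]]

B is strictly triangular, hence nilpotent: B³ = 0, so B¹¹ = 0.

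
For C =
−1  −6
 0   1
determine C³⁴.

[[1, 0], [0, 1]]

C² = I (check: tr C = 0 and det C = −1), so C³⁴ = I since 34 is even.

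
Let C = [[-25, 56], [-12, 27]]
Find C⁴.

[[-479, 1120], [-240, 561]]

tr C = 2 and det C = -3, so the characteristic polynomial is λ² − (2)λ + (-3) with roots -1 and 3.
Eigenvectors give P = [[7, 2], [3, 1]] with P⁻¹ = [[1, -2], [-3, 7]], and C = P·diag(-1, 3)·P⁻¹.
Then C⁴ = P·diag(1, 81)·P⁻¹ = [[7, 162], [3, 81]] · [[1, -2], [-3, 7]] = [[-479, 1120], [-240, 561]].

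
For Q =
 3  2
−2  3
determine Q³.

[[−9, 46], [−46, −9]]

Q² = [[5, 12], [−12, 5]]
Q³ = [[−9, 46], [−46, −9]]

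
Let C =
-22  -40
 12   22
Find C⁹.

tr C = 0 and det C = -4, so the characteristic polynomial is λ² − (0)λ + (-4) with roots 2 and -2.
Eigenvectors give P = [[-5, -2], [3, 1]] with P⁻¹ = [[1, 2], [-3, -5]], and C = P·diag(2, -2)·P⁻¹.
Then C⁹ = P·diag(512, -512)·P⁻¹ = [[-2560, 1024], [1536, -512]] · [[1, 2], [-3, -5]] = [[-5632, -10240], [3072, 5632]].

[[-5632, -10240], [3072, 5632]]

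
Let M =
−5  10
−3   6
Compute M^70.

M² = M (a projection; rank 1, trace 1), so M^70 = M.

[[−5, 10], [−3, 6]]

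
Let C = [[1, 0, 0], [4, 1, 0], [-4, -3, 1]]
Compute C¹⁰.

[[1, 0, 0], [40, 1, 0], [-580, -30, 1]]

C = I + N where N = [[0, 0, 0], [4, 0, 0], [-4, -3, 0]] is strictly lower-triangular, so N³ = 0.
(I + N)¹⁰ = I + 10·N + 45·N² = [[1, 0, 0], [40, 1, 0], [-580, -30, 1]].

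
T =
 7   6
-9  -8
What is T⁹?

[[1027, 1026], [-1539, -1538]]

tr T = -1 and det T = -2, so the characteristic polynomial is λ² − (-1)λ + (-2) with roots 1 and -2.
Eigenvectors give P = [[-1, -2], [1, 3]] with P⁻¹ = [[-3, -2], [1, 1]], and T = P·diag(1, -2)·P⁻¹.
Then T⁹ = P·diag(1, -512)·P⁻¹ = [[-1, 1024], [1, -1536]] · [[-3, -2], [1, 1]] = [[1027, 1026], [-1539, -1538]].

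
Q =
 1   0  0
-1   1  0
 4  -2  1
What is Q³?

[[1, 0, 0], [-3, 1, 0], [18, -6, 1]]

Q = I + N where N = [[0, 0, 0], [-1, 0, 0], [4, -2, 0]] is strictly lower-triangular, so N³ = 0.
(I + N)³ = I + 3·N + 3·N² = [[1, 0, 0], [-3, 1, 0], [18, -6, 1]].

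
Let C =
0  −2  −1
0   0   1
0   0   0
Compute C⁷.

C is strictly triangular, hence nilpotent: C³ = 0, so C⁷ = 0.

[[0, 0, 0], [0, 0, 0], [0, 0, 0]]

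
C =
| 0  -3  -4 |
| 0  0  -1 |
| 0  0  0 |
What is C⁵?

C is strictly triangular, hence nilpotent: C³ = 0, so C⁵ = 0.

[[0, 0, 0], [0, 0, 0], [0, 0, 0]]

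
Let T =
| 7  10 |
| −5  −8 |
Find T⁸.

[[−6049, −12610], [6305, 12866]]

tr T = −1 and det T = −6, so the characteristic polynomial is λ² − (−1)λ + (−6) with roots 2 and −3.
Eigenvectors give P = [[−2, −1], [1, 1]] with P⁻¹ = [[−1, −1], [1, 2]], and T = P·diag(2, −3)·P⁻¹.
Then T⁸ = P·diag(256, 6561)·P⁻¹ = [[−512, −6561], [256, 6561]] · [[−1, −1], [1, 2]] = [[−6049, −12610], [6305, 12866]].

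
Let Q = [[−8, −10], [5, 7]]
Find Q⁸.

tr Q = −1 and det Q = −6, so the characteristic polynomial is λ² − (−1)λ + (−6) with roots 2 and −3.
Eigenvectors give P = [[−1, −2], [1, 1]] with P⁻¹ = [[1, 2], [−1, −1]], and Q = P·diag(2, −3)·P⁻¹.
Then Q⁸ = P·diag(256, 6561)·P⁻¹ = [[−256, −13122], [256, 6561]] · [[1, 2], [−1, −1]] = [[12866, 12610], [−6305, −6049]].

[[12866, 12610], [−6305, −6049]]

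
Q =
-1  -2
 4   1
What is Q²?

[[-7, 0], [0, -7]]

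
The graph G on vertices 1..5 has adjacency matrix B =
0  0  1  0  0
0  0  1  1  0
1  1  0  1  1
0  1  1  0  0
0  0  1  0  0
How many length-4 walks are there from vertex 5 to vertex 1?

The number of length-4 walks from vertex 5 to vertex 1 is entry (5,1) of B⁴, where B is the adjacency matrix.
B² = [[1, 1, 0, 1, 1], [1, 2, 1, 1, 1], [0, 1, 4, 1, 0], [1, 1, 1, 2, 1], [1, 1, 0, 1, 1]]
B³ = [[0, 1, 4, 1, 0], [1, 2, 5, 3, 1], [4, 5, 2, 5, 4], [1, 3, 5, 2, 1], [0, 1, 4, 1, 0]]
B⁴ = [[4, 5, 2, 5, 4], [5, 8, 7, 7, 5], [2, 7, 18, 7, 2], [5, 7, 7, 8, 5], [4, 5, 2, 5, 4]]

4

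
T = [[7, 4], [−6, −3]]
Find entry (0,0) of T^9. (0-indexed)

59047

tr T = 4 and det T = 3, so the characteristic polynomial is λ² − (4)λ + (3) with roots 1 and 3.
Eigenvectors give P = [[2, 1], [−3, −1]] with P⁻¹ = [[−1, −1], [3, 2]], and T = P·diag(1, 3)·P⁻¹.
Then T^9 = P·diag(1, 19683)·P⁻¹ = [[2, 19683], [−3, −19683]] · [[−1, −1], [3, 2]] = [[59047, 39364], [−59046, −39363]].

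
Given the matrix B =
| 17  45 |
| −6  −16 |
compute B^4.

tr B = 1 and det B = −2, so the characteristic polynomial is λ² − (1)λ + (−2) with roots 2 and −1.
Eigenvectors give P = [[−3, −5], [1, 2]] with P⁻¹ = [[−2, −5], [1, 3]], and B = P·diag(2, −1)·P⁻¹.
Then B^4 = P·diag(16, 1)·P⁻¹ = [[−48, −5], [16, 2]] · [[−2, −5], [1, 3]] = [[91, 225], [−30, −74]].

[[91, 225], [−30, −74]]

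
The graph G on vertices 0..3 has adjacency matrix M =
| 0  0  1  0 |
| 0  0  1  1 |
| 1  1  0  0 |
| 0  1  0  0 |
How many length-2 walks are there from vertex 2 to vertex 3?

1

The number of length-2 walks from vertex 2 to vertex 3 is entry (2,3) of M^2, where M is the adjacency matrix.
M^2 = [[1, 1, 0, 0], [1, 2, 0, 0], [0, 0, 2, 1], [0, 0, 1, 1]]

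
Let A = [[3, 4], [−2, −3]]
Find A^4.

[[1, 0], [0, 1]]

A² = I (check: tr A = 0 and det A = −1), so A^4 = I since 4 is even.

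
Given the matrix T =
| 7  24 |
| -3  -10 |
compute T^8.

tr T = -3 and det T = 2, so the characteristic polynomial is λ² − (-3)λ + (2) with roots -2 and -1.
Eigenvectors give P = [[-8, -3], [3, 1]] with P⁻¹ = [[1, 3], [-3, -8]], and T = P·diag(-2, -1)·P⁻¹.
Then T^8 = P·diag(256, 1)·P⁻¹ = [[-2048, -3], [768, 1]] · [[1, 3], [-3, -8]] = [[-2039, -6120], [765, 2296]].

[[-2039, -6120], [765, 2296]]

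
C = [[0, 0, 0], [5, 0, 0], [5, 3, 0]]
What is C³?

[[0, 0, 0], [0, 0, 0], [0, 0, 0]]

C is strictly triangular, hence nilpotent: C³ = 0, so C³ = 0.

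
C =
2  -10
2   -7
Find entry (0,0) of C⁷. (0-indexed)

8108

tr C = -5 and det C = 6, so the characteristic polynomial is λ² − (-5)λ + (6) with roots -3 and -2.
Eigenvectors give P = [[2, 5], [1, 2]] with P⁻¹ = [[-2, 5], [1, -2]], and C = P·diag(-3, -2)·P⁻¹.
Then C⁷ = P·diag(-2187, -128)·P⁻¹ = [[-4374, -640], [-2187, -256]] · [[-2, 5], [1, -2]] = [[8108, -20590], [4118, -10423]].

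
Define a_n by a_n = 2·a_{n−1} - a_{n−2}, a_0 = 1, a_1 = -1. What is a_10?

-19

With companion matrix C = [[2, -1], [1, 0]], [a_n, a_{n−1}]ᵀ = C·[a_{n−1}, a_{n−2}]ᵀ, so [a_10, a_9]ᵀ = C⁹·[a_1, a_0]ᵀ.
C⁹ = [[10, -9], [9, -8]], giving [a_10, a_9]ᵀ = [[-19], [-17]].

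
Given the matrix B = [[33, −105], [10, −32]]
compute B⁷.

[[16077, −48615], [4630, −14018]]

tr B = 1 and det B = −6, so the characteristic polynomial is λ² − (1)λ + (−6) with roots 3 and −2.
Eigenvectors give P = [[7, 3], [2, 1]] with P⁻¹ = [[1, −3], [−2, 7]], and B = P·diag(3, −2)·P⁻¹.
Then B⁷ = P·diag(2187, −128)·P⁻¹ = [[15309, −384], [4374, −128]] · [[1, −3], [−2, 7]] = [[16077, −48615], [4630, −14018]].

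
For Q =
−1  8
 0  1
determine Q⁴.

Q² = I (check: tr Q = 0 and det Q = −1), so Q⁴ = I since 4 is even.

[[1, 0], [0, 1]]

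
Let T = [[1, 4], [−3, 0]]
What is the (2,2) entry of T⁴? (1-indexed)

T² = [[−11, 4], [−3, −12]]
T³ = [[−23, −44], [33, −12]]
T⁴ = [[109, −92], [69, 132]]

132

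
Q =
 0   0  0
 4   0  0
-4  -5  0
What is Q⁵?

[[0, 0, 0], [0, 0, 0], [0, 0, 0]]

Q is strictly triangular, hence nilpotent: Q³ = 0, so Q⁵ = 0.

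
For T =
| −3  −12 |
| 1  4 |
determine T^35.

T² = T (a projection; rank 1, trace 1), so T^35 = T.

[[−3, −12], [1, 4]]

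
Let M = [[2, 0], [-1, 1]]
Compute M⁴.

[[16, 0], [-15, 1]]

tr M = 3 and det M = 2, so the characteristic polynomial is λ² − (3)λ + (2) with roots 1 and 2.
Eigenvectors give P = [[0, 1], [1, -1]] with P⁻¹ = [[1, 1], [1, 0]], and M = P·diag(1, 2)·P⁻¹.
Then M⁴ = P·diag(1, 16)·P⁻¹ = [[0, 16], [1, -16]] · [[1, 1], [1, 0]] = [[16, 0], [-15, 1]].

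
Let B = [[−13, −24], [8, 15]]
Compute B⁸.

tr B = 2 and det B = −3, so the characteristic polynomial is λ² − (2)λ + (−3) with roots 3 and −1.
Eigenvectors give P = [[−3, −2], [2, 1]] with P⁻¹ = [[1, 2], [−2, −3]], and B = P·diag(3, −1)·P⁻¹.
Then B⁸ = P·diag(6561, 1)·P⁻¹ = [[−19683, −2], [13122, 1]] · [[1, 2], [−2, −3]] = [[−19679, −39360], [13120, 26241]].

[[−19679, −39360], [13120, 26241]]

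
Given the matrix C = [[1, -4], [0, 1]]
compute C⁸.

C = I + N where N = [[0, -4], [0, 0]] is strictly upper-triangular, so N² = 0.
(I + N)⁸ = I + 8·N = [[1, -32], [0, 1]].

[[1, -32], [0, 1]]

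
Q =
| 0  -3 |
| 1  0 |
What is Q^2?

[[-3, 0], [0, -3]]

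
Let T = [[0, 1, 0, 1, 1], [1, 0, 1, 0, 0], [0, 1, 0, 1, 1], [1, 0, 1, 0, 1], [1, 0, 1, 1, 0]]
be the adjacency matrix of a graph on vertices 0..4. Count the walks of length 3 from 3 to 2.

7

The number of length-3 walks from vertex 3 to vertex 2 is entry (3,2) of T³, where T is the adjacency matrix.
T² = [[3, 0, 3, 1, 1], [0, 2, 0, 2, 2], [3, 0, 3, 1, 1], [1, 2, 1, 3, 2], [1, 2, 1, 2, 3]]
T³ = [[2, 6, 2, 7, 7], [6, 0, 6, 2, 2], [2, 6, 2, 7, 7], [7, 2, 7, 4, 5], [7, 2, 7, 5, 4]]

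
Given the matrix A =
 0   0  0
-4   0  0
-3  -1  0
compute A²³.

[[0, 0, 0], [0, 0, 0], [0, 0, 0]]

A is strictly triangular, hence nilpotent: A³ = 0, so A²³ = 0.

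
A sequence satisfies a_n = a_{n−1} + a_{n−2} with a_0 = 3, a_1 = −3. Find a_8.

−24

With companion matrix M = [[1, 1], [1, 0]], [a_n, a_{n−1}]ᵀ = M·[a_{n−1}, a_{n−2}]ᵀ, so [a_8, a_7]ᵀ = M^7·[a_1, a_0]ᵀ.
M^7 = [[21, 13], [13, 8]], giving [a_8, a_7]ᵀ = [[−24], [−15]].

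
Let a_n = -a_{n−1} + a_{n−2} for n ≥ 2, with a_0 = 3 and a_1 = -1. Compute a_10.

With companion matrix T = [[-1, 1], [1, 0]], [a_n, a_{n−1}]ᵀ = T·[a_{n−1}, a_{n−2}]ᵀ, so [a_10, a_9]ᵀ = T^9·[a_1, a_0]ᵀ.
T^9 = [[-55, 34], [34, -21]], giving [a_10, a_9]ᵀ = [[157], [-97]].

157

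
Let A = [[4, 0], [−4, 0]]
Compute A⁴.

A² = [[16, 0], [−16, 0]]
A³ = [[64, 0], [−64, 0]]
A⁴ = [[256, 0], [−256, 0]]

[[256, 0], [−256, 0]]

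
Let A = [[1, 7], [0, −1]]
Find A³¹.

[[1, 7], [0, −1]]

A² = I (check: tr A = 0 and det A = −1), so A³¹ = A since 31 is odd.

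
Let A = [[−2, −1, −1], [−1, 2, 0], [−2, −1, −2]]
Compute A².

[[7, 1, 4], [0, 5, 1], [9, 2, 6]]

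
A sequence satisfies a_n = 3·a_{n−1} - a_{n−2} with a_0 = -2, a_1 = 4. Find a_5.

With companion matrix B = [[3, -1], [1, 0]], [a_n, a_{n−1}]ᵀ = B·[a_{n−1}, a_{n−2}]ᵀ, so [a_5, a_4]ᵀ = B^4·[a_1, a_0]ᵀ.
B^4 = [[55, -21], [21, -8]], giving [a_5, a_4]ᵀ = [[262], [100]].

262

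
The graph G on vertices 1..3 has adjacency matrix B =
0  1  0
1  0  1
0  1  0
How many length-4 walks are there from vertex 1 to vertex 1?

2

The number of length-4 walks from vertex 1 to vertex 1 is entry (1,1) of B⁴, where B is the adjacency matrix.
B² = [[1, 0, 1], [0, 2, 0], [1, 0, 1]]
B³ = [[0, 2, 0], [2, 0, 2], [0, 2, 0]]
B⁴ = [[2, 0, 2], [0, 4, 0], [2, 0, 2]]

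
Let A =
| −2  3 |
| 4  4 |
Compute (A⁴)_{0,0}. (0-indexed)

304

A² = [[16, 6], [8, 28]]
A³ = [[−8, 72], [96, 136]]
A⁴ = [[304, 264], [352, 832]]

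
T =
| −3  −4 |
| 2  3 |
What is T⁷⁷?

T² = I (check: tr T = 0 and det T = −1), so T⁷⁷ = T since 77 is odd.

[[−3, −4], [2, 3]]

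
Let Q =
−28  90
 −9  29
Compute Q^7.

tr Q = 1 and det Q = −2, so the characteristic polynomial is λ² − (1)λ + (−2) with roots −1 and 2.
Eigenvectors give P = [[10, 3], [3, 1]] with P⁻¹ = [[1, −3], [−3, 10]], and Q = P·diag(−1, 2)·P⁻¹.
Then Q^7 = P·diag(−1, 128)·P⁻¹ = [[−10, 384], [−3, 128]] · [[1, −3], [−3, 10]] = [[−1162, 3870], [−387, 1289]].

[[−1162, 3870], [−387, 1289]]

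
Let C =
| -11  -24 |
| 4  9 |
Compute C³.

[[-83, -168], [28, 57]]

tr C = -2 and det C = -3, so the characteristic polynomial is λ² − (-2)λ + (-3) with roots 1 and -3.
Eigenvectors give P = [[-2, 3], [1, -1]] with P⁻¹ = [[1, 3], [1, 2]], and C = P·diag(1, -3)·P⁻¹.
Then C³ = P·diag(1, -27)·P⁻¹ = [[-2, -81], [1, 27]] · [[1, 3], [1, 2]] = [[-83, -168], [28, 57]].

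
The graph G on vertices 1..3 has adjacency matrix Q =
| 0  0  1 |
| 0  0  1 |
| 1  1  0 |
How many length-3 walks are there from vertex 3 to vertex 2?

2

The number of length-3 walks from vertex 3 to vertex 2 is entry (3,2) of Q³, where Q is the adjacency matrix.
Q² = [[1, 1, 0], [1, 1, 0], [0, 0, 2]]
Q³ = [[0, 0, 2], [0, 0, 2], [2, 2, 0]]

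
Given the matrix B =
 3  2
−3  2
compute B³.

B² = [[3, 10], [−15, −2]]
B³ = [[−21, 26], [−39, −34]]

[[−21, 26], [−39, −34]]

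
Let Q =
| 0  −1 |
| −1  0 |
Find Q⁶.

Q² = I (check: tr Q = 0 and det Q = −1), so Q⁶ = I since 6 is even.

[[1, 0], [0, 1]]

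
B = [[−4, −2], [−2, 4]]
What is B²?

[[20, 0], [0, 20]]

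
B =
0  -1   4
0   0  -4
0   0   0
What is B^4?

[[0, 0, 0], [0, 0, 0], [0, 0, 0]]

B is strictly triangular, hence nilpotent: B^3 = 0, so B^4 = 0.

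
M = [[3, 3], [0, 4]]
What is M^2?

[[9, 21], [0, 16]]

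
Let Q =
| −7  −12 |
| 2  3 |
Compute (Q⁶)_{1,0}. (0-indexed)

−728

tr Q = −4 and det Q = 3, so the characteristic polynomial is λ² − (−4)λ + (3) with roots −1 and −3.
Eigenvectors give P = [[−2, 3], [1, −1]] with P⁻¹ = [[1, 3], [1, 2]], and Q = P·diag(−1, −3)·P⁻¹.
Then Q⁶ = P·diag(1, 729)·P⁻¹ = [[−2, 2187], [1, −729]] · [[1, 3], [1, 2]] = [[2185, 4368], [−728, −1455]].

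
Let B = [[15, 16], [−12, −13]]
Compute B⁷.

[[8751, 8752], [−6564, −6565]]

tr B = 2 and det B = −3, so the characteristic polynomial is λ² − (2)λ + (−3) with roots −1 and 3.
Eigenvectors give P = [[1, 4], [−1, −3]] with P⁻¹ = [[−3, −4], [1, 1]], and B = P·diag(−1, 3)·P⁻¹.
Then B⁷ = P·diag(−1, 2187)·P⁻¹ = [[−1, 8748], [1, −6561]] · [[−3, −4], [1, 1]] = [[8751, 8752], [−6564, −6565]].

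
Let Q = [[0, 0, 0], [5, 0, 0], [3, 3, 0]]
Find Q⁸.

[[0, 0, 0], [0, 0, 0], [0, 0, 0]]

Q is strictly triangular, hence nilpotent: Q³ = 0, so Q⁸ = 0.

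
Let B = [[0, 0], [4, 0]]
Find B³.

[[0, 0], [0, 0]]

B is strictly triangular, hence nilpotent: B² = 0, so B³ = 0.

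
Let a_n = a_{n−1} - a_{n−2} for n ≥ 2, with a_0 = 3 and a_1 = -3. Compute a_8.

With companion matrix C = [[1, -1], [1, 0]], [a_n, a_{n−1}]ᵀ = C·[a_{n−1}, a_{n−2}]ᵀ, so [a_8, a_7]ᵀ = C⁷·[a_1, a_0]ᵀ.
C⁷ = [[1, -1], [1, 0]], giving [a_8, a_7]ᵀ = [[-6], [-3]].

-6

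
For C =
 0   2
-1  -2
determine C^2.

[[-2, -4], [2, 2]]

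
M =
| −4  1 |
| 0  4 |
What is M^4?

M^2 = [[16, 0], [0, 16]]
M^3 = [[−64, 16], [0, 64]]
M^4 = [[256, 0], [0, 256]]

[[256, 0], [0, 256]]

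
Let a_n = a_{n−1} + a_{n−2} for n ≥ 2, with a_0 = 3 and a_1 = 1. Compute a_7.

With companion matrix C = [[1, 1], [1, 0]], [a_n, a_{n−1}]ᵀ = C·[a_{n−1}, a_{n−2}]ᵀ, so [a_7, a_6]ᵀ = C⁶·[a_1, a_0]ᵀ.
C⁶ = [[13, 8], [8, 5]], giving [a_7, a_6]ᵀ = [[37], [23]].

37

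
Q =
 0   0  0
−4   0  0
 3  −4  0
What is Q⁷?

[[0, 0, 0], [0, 0, 0], [0, 0, 0]]

Q is strictly triangular, hence nilpotent: Q³ = 0, so Q⁷ = 0.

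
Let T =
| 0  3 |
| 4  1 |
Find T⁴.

[[156, 75], [100, 181]]

T² = [[12, 3], [4, 13]]
T³ = [[12, 39], [52, 25]]
T⁴ = [[156, 75], [100, 181]]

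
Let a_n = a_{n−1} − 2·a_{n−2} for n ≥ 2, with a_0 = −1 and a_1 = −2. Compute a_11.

−68

With companion matrix C = [[1, −2], [1, 0]], [a_n, a_{n−1}]ᵀ = C·[a_{n−1}, a_{n−2}]ᵀ, so [a_11, a_10]ᵀ = C¹⁰·[a_1, a_0]ᵀ.
C¹⁰ = [[23, 22], [−11, 34]], giving [a_11, a_10]ᵀ = [[−68], [−12]].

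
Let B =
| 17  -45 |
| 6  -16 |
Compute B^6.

[[379, -945], [126, -314]]

tr B = 1 and det B = -2, so the characteristic polynomial is λ² − (1)λ + (-2) with roots -1 and 2.
Eigenvectors give P = [[-5, 3], [-2, 1]] with P⁻¹ = [[1, -3], [2, -5]], and B = P·diag(-1, 2)·P⁻¹.
Then B^6 = P·diag(1, 64)·P⁻¹ = [[-5, 192], [-2, 64]] · [[1, -3], [2, -5]] = [[379, -945], [126, -314]].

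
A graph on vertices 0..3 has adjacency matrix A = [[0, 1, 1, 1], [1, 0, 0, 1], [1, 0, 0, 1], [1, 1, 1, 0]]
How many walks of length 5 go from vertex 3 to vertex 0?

The number of length-5 walks from vertex 3 to vertex 0 is entry (3,0) of A⁵, where A is the adjacency matrix.
A² = [[3, 1, 1, 2], [1, 2, 2, 1], [1, 2, 2, 1], [2, 1, 1, 3]]
A³ = [[4, 5, 5, 5], [5, 2, 2, 5], [5, 2, 2, 5], [5, 5, 5, 4]]
A⁴ = [[15, 9, 9, 14], [9, 10, 10, 9], [9, 10, 10, 9], [14, 9, 9, 15]]
A⁵ = [[32, 29, 29, 33], [29, 18, 18, 29], [29, 18, 18, 29], [33, 29, 29, 32]]

33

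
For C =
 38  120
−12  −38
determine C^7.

[[2432, 7680], [−768, −2432]]

tr C = 0 and det C = −4, so the characteristic polynomial is λ² − (0)λ + (−4) with roots −2 and 2.
Eigenvectors give P = [[−3, 10], [1, −3]] with P⁻¹ = [[3, 10], [1, 3]], and C = P·diag(−2, 2)·P⁻¹.
Then C^7 = P·diag(−128, 128)·P⁻¹ = [[384, 1280], [−128, −384]] · [[3, 10], [1, 3]] = [[2432, 7680], [−768, −2432]].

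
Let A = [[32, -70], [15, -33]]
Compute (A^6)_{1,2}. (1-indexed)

tr A = -1 and det A = -6, so the characteristic polynomial is λ² − (-1)λ + (-6) with roots -3 and 2.
Eigenvectors give P = [[2, 7], [1, 3]] with P⁻¹ = [[-3, 7], [1, -2]], and A = P·diag(-3, 2)·P⁻¹.
Then A^6 = P·diag(729, 64)·P⁻¹ = [[1458, 448], [729, 192]] · [[-3, 7], [1, -2]] = [[-3926, 9310], [-1995, 4719]].

9310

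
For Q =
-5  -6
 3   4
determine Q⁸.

[[511, 510], [-255, -254]]

tr Q = -1 and det Q = -2, so the characteristic polynomial is λ² − (-1)λ + (-2) with roots -2 and 1.
Eigenvectors give P = [[2, 1], [-1, -1]] with P⁻¹ = [[1, 1], [-1, -2]], and Q = P·diag(-2, 1)·P⁻¹.
Then Q⁸ = P·diag(256, 1)·P⁻¹ = [[512, 1], [-256, -1]] · [[1, 1], [-1, -2]] = [[511, 510], [-255, -254]].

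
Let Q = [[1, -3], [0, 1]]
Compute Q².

[[1, -6], [0, 1]]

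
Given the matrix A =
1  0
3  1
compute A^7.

A = I + N where N = [[0, 0], [3, 0]] is strictly lower-triangular, so N^2 = 0.
(I + N)^7 = I + 7·N = [[1, 0], [21, 1]].

[[1, 0], [21, 1]]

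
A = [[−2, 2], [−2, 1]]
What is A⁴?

A² = [[0, −2], [2, −3]]
A³ = [[4, −2], [2, 1]]
A⁴ = [[−4, 6], [−6, 5]]

[[−4, 6], [−6, 5]]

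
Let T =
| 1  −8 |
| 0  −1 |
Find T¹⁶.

[[1, 0], [0, 1]]

T² = I (check: tr T = 0 and det T = −1), so T¹⁶ = I since 16 is even.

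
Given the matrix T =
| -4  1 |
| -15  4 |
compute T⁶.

T² = I (check: tr T = 0 and det T = -1), so T⁶ = I since 6 is even.

[[1, 0], [0, 1]]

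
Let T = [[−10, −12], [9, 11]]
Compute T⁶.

tr T = 1 and det T = −2, so the characteristic polynomial is λ² − (1)λ + (−2) with roots 2 and −1.
Eigenvectors give P = [[1, 4], [−1, −3]] with P⁻¹ = [[−3, −4], [1, 1]], and T = P·diag(2, −1)·P⁻¹.
Then T⁶ = P·diag(64, 1)·P⁻¹ = [[64, 4], [−64, −3]] · [[−3, −4], [1, 1]] = [[−188, −252], [189, 253]].

[[−188, −252], [189, 253]]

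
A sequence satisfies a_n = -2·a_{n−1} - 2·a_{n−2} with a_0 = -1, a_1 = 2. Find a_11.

0

With companion matrix A = [[-2, -2], [1, 0]], [a_n, a_{n−1}]ᵀ = A·[a_{n−1}, a_{n−2}]ᵀ, so [a_11, a_10]ᵀ = A¹⁰·[a_1, a_0]ᵀ.
A¹⁰ = [[32, 64], [-32, -32]], giving [a_11, a_10]ᵀ = [[0], [-32]].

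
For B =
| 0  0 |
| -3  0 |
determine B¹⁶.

B is strictly triangular, hence nilpotent: B² = 0, so B¹⁶ = 0.

[[0, 0], [0, 0]]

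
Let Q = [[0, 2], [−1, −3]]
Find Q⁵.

[[30, 62], [−31, −63]]

tr Q = −3 and det Q = 2, so the characteristic polynomial is λ² − (−3)λ + (2) with roots −1 and −2.
Eigenvectors give P = [[2, −1], [−1, 1]] with P⁻¹ = [[1, 1], [1, 2]], and Q = P·diag(−1, −2)·P⁻¹.
Then Q⁵ = P·diag(−1, −32)·P⁻¹ = [[−2, 32], [1, −32]] · [[1, 1], [1, 2]] = [[30, 62], [−31, −63]].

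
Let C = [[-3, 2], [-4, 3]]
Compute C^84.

C² = I (check: tr C = 0 and det C = -1), so C^84 = I since 84 is even.

[[1, 0], [0, 1]]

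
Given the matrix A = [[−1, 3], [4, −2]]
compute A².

[[13, −9], [−12, 16]]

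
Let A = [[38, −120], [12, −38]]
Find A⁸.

tr A = 0 and det A = −4, so the characteristic polynomial is λ² − (0)λ + (−4) with roots −2 and 2.
Eigenvectors give P = [[3, 10], [1, 3]] with P⁻¹ = [[−3, 10], [1, −3]], and A = P·diag(−2, 2)·P⁻¹.
Then A⁸ = P·diag(256, 256)·P⁻¹ = [[768, 2560], [256, 768]] · [[−3, 10], [1, −3]] = [[256, 0], [0, 256]].

[[256, 0], [0, 256]]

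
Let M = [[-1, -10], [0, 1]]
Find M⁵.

M² = I (check: tr M = 0 and det M = -1), so M⁵ = M since 5 is odd.

[[-1, -10], [0, 1]]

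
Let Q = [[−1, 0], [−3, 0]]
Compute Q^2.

[[1, 0], [3, 0]]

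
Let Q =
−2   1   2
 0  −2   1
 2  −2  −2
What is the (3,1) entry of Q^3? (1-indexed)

Q^2 = [[8, −8, −7], [2, 2, −4], [−8, 10, 6]]
Q^3 = [[−30, 38, 22], [−12, 6, 14], [28, −40, −18]]

28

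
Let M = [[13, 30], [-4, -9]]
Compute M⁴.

[[481, 1200], [-160, -399]]

tr M = 4 and det M = 3, so the characteristic polynomial is λ² − (4)λ + (3) with roots 3 and 1.
Eigenvectors give P = [[3, -5], [-1, 2]] with P⁻¹ = [[2, 5], [1, 3]], and M = P·diag(3, 1)·P⁻¹.
Then M⁴ = P·diag(81, 1)·P⁻¹ = [[243, -5], [-81, 2]] · [[2, 5], [1, 3]] = [[481, 1200], [-160, -399]].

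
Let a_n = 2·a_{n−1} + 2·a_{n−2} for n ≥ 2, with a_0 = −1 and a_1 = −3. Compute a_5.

−164

With companion matrix C = [[2, 2], [1, 0]], [a_n, a_{n−1}]ᵀ = C·[a_{n−1}, a_{n−2}]ᵀ, so [a_5, a_4]ᵀ = C^4·[a_1, a_0]ᵀ.
C^4 = [[44, 32], [16, 12]], giving [a_5, a_4]ᵀ = [[−164], [−60]].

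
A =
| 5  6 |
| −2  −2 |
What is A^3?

[[29, 42], [−14, −20]]

tr A = 3 and det A = 2, so the characteristic polynomial is λ² − (3)λ + (2) with roots 1 and 2.
Eigenvectors give P = [[−3, −2], [2, 1]] with P⁻¹ = [[1, 2], [−2, −3]], and A = P·diag(1, 2)·P⁻¹.
Then A^3 = P·diag(1, 8)·P⁻¹ = [[−3, −16], [2, 8]] · [[1, 2], [−2, −3]] = [[29, 42], [−14, −20]].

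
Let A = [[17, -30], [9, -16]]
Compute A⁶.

[[379, -630], [189, -314]]

tr A = 1 and det A = -2, so the characteristic polynomial is λ² − (1)λ + (-2) with roots -1 and 2.
Eigenvectors give P = [[-5, 2], [-3, 1]] with P⁻¹ = [[1, -2], [3, -5]], and A = P·diag(-1, 2)·P⁻¹.
Then A⁶ = P·diag(1, 64)·P⁻¹ = [[-5, 128], [-3, 64]] · [[1, -2], [3, -5]] = [[379, -630], [189, -314]].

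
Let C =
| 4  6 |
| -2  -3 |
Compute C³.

C² = C (a projection; rank 1, trace 1), so C³ = C.

[[4, 6], [-2, -3]]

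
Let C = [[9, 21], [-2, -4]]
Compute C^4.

tr C = 5 and det C = 6, so the characteristic polynomial is λ² − (5)λ + (6) with roots 3 and 2.
Eigenvectors give P = [[7, -3], [-2, 1]] with P⁻¹ = [[1, 3], [2, 7]], and C = P·diag(3, 2)·P⁻¹.
Then C^4 = P·diag(81, 16)·P⁻¹ = [[567, -48], [-162, 16]] · [[1, 3], [2, 7]] = [[471, 1365], [-130, -374]].

[[471, 1365], [-130, -374]]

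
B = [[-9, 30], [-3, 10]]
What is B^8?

[[-9, 30], [-3, 10]]

B² = B (a projection; rank 1, trace 1), so B^8 = B.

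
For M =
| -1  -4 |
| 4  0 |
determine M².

[[-15, 4], [-4, -16]]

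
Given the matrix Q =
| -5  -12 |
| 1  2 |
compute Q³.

[[-29, -84], [7, 20]]

tr Q = -3 and det Q = 2, so the characteristic polynomial is λ² − (-3)λ + (2) with roots -2 and -1.
Eigenvectors give P = [[4, -3], [-1, 1]] with P⁻¹ = [[1, 3], [1, 4]], and Q = P·diag(-2, -1)·P⁻¹.
Then Q³ = P·diag(-8, -1)·P⁻¹ = [[-32, 3], [8, -1]] · [[1, 3], [1, 4]] = [[-29, -84], [7, 20]].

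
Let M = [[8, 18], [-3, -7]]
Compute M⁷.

tr M = 1 and det M = -2, so the characteristic polynomial is λ² − (1)λ + (-2) with roots -1 and 2.
Eigenvectors give P = [[-2, -3], [1, 1]] with P⁻¹ = [[1, 3], [-1, -2]], and M = P·diag(-1, 2)·P⁻¹.
Then M⁷ = P·diag(-1, 128)·P⁻¹ = [[2, -384], [-1, 128]] · [[1, 3], [-1, -2]] = [[386, 774], [-129, -259]].

[[386, 774], [-129, -259]]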